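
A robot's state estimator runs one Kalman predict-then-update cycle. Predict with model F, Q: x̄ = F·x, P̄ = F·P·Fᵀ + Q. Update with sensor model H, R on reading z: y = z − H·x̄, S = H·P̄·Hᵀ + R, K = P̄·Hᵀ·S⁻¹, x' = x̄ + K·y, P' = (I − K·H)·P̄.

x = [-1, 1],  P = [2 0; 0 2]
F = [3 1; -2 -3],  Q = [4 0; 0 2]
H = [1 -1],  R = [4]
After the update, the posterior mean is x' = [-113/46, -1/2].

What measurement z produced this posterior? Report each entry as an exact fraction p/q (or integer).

x̄ = F·x = [-2, -1]
P̄ = F·P·Fᵀ + Q = [24 -18; -18 28]
S = H·P̄·Hᵀ + R = [92]
K = P̄·Hᵀ·S⁻¹ = [21/46; -1/2]
x' − x̄ = [-21/46, 1/2] = K·y
y = (KᵀK)⁻¹·Kᵀ·(x' − x̄) = [-1]
z = y + H·x̄ = [-1] + [-1] = [-2]

z = [-2]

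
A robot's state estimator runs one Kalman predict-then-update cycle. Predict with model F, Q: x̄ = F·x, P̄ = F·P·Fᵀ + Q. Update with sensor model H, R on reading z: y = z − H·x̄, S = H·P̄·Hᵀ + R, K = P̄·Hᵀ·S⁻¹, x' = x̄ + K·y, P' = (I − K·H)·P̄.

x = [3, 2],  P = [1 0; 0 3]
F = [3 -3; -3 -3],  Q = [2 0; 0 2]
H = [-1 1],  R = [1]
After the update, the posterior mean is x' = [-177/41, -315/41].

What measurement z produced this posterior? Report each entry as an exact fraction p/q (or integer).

x̄ = F·x = [3, -15]
P̄ = F·P·Fᵀ + Q = [38 18; 18 38]
S = H·P̄·Hᵀ + R = [41]
K = P̄·Hᵀ·S⁻¹ = [-20/41; 20/41]
x' − x̄ = [-300/41, 300/41] = K·y
y = (KᵀK)⁻¹·Kᵀ·(x' − x̄) = [15]
z = y + H·x̄ = [15] + [-18] = [-3]

z = [-3]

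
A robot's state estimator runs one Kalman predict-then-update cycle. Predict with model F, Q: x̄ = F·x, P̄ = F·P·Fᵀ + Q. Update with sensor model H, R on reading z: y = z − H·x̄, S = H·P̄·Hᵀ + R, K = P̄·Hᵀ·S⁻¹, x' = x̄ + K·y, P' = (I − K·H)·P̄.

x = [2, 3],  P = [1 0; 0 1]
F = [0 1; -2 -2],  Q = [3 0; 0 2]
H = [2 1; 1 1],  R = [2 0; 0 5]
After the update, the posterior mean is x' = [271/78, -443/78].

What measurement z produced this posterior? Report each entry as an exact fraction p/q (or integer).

z = [1, 1]

x̄ = F·x = [3, -10]
P̄ = F·P·Fᵀ + Q = [4 -2; -2 10]
S = H·P̄·Hᵀ + R = [20 12; 12 15]
K = P̄·Hᵀ·S⁻¹ = [11/26 -8/39; -1/26 22/39]
x' − x̄ = [37/78, 337/78] = K·y
y = (KᵀK)⁻¹·Kᵀ·(x' − x̄) = [5, 8]
z = y + H·x̄ = [5, 8] + [-4, -7] = [1, 1]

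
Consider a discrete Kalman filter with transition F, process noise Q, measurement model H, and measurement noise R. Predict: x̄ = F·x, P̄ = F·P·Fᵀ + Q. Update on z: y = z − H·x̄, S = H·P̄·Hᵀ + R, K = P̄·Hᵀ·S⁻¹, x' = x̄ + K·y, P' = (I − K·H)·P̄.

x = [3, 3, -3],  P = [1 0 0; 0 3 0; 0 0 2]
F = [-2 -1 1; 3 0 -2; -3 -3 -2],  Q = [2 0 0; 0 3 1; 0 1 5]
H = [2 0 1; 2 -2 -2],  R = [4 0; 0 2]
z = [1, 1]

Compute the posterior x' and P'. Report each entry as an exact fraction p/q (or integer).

x̄ = F·x = [-12, 15, -12]
P̄ = F·P·Fᵀ + Q = [11 -10 11; -10 20 0; 11 0 49]
y = z − H·x̄ = [37, 31]
S = H·P̄·Hᵀ + R = [141 -36; -36 314]
K = P̄·Hᵀ·S⁻¹ = [1847/7163 668/7163; -4220/21489 -1530/7163; 9779/21489 -1360/7163]
x' = x̄ + K·y = [3091/7163, 23905/21489, -22525/21489]
P' = (I − K·H)·P̄ = [4482/7163 5390/7163 -1576/7163; 5390/7163 69980/21489 -49220/21489; -1576/7163 -49220/21489 48572/21489]

x' = [3091/7163, 23905/21489, -22525/21489]
P' = [4482/7163 5390/7163 -1576/7163; 5390/7163 69980/21489 -49220/21489; -1576/7163 -49220/21489 48572/21489]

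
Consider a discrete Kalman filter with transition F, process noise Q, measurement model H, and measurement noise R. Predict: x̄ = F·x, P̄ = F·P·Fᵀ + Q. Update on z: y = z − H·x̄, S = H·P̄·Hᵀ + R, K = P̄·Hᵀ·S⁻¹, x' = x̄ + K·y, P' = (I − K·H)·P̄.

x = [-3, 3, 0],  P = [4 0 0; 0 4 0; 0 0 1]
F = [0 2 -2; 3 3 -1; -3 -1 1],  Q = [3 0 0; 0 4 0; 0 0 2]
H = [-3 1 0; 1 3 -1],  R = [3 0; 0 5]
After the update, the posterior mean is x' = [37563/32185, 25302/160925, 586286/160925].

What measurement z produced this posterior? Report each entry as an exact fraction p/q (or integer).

z = [-3, -2]

x̄ = F·x = [6, 0, 6]
P̄ = F·P·Fᵀ + Q = [23 26 -10; 26 77 -49; -10 -49 43]
S = H·P̄·Hᵀ + R = [131 -27; -27 1234]
K = P̄·Hᵀ·S⁻¹ = [-10013/32185 2676/32185; 7028/160925 40059/160925; -28846/160925 -26713/160925]
x' − x̄ = [-155547/32185, 25302/160925, -379264/160925] = K·y
y = (KᵀK)⁻¹·Kᵀ·(x' − x̄) = [15, -2]
z = y + H·x̄ = [15, -2] + [-18, 0] = [-3, -2]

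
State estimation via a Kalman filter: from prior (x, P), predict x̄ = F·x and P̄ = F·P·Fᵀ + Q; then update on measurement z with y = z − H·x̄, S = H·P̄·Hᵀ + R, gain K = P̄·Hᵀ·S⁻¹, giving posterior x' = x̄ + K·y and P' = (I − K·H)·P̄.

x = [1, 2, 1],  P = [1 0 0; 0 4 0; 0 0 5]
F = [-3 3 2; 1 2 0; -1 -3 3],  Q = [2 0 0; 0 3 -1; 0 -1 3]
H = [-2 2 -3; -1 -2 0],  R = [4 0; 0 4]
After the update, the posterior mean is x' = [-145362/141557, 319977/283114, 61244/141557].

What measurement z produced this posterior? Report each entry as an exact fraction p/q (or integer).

x̄ = F·x = [5, 5, -4]
P̄ = F·P·Fᵀ + Q = [67 21 -3; 21 20 -26; -3 -26 85]
S = H·P̄·Hᵀ + R = [1225 -69; -69 235]
K = P̄·Hᵀ·S⁻¹ = [-13513/141557 -69626/141557; 13651/283114 -69481/283114; -33470/141557 23303/141557]
x' − x̄ = [-853147/141557, -1095593/283114, 627472/141557] = K·y
y = (KᵀK)⁻¹·Kᵀ·(x' − x̄) = [-9, 14]
z = y + H·x̄ = [-9, 14] + [12, -15] = [3, -1]

z = [3, -1]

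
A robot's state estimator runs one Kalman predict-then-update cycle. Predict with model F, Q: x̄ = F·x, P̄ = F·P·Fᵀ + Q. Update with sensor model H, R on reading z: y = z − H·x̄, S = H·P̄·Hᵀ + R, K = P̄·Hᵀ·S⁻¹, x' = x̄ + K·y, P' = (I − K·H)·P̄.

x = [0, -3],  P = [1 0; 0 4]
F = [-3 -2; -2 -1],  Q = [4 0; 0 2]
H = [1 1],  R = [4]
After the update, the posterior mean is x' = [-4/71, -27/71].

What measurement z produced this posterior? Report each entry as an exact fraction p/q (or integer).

x̄ = F·x = [6, 3]
P̄ = F·P·Fᵀ + Q = [29 14; 14 10]
S = H·P̄·Hᵀ + R = [71]
K = P̄·Hᵀ·S⁻¹ = [43/71; 24/71]
x' − x̄ = [-430/71, -240/71] = K·y
y = (KᵀK)⁻¹·Kᵀ·(x' − x̄) = [-10]
z = y + H·x̄ = [-10] + [9] = [-1]

z = [-1]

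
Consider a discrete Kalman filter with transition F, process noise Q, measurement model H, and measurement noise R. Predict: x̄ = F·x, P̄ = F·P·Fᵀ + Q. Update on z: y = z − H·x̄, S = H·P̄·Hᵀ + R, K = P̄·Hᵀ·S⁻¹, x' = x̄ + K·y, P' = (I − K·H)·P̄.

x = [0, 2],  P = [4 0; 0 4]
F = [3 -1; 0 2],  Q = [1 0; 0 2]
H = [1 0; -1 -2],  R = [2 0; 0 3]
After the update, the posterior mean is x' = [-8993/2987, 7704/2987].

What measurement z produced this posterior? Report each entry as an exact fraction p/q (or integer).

x̄ = F·x = [-2, 4]
P̄ = F·P·Fᵀ + Q = [41 -8; -8 18]
S = H·P̄·Hᵀ + R = [43 -25; -25 84]
K = P̄·Hᵀ·S⁻¹ = [2819/2987 -50/2987; -1372/2987 -1404/2987]
x' − x̄ = [-3019/2987, -4244/2987] = K·y
y = (KᵀK)⁻¹·Kᵀ·(x' − x̄) = [-1, 4]
z = y + H·x̄ = [-1, 4] + [-2, -6] = [-3, -2]

z = [-3, -2]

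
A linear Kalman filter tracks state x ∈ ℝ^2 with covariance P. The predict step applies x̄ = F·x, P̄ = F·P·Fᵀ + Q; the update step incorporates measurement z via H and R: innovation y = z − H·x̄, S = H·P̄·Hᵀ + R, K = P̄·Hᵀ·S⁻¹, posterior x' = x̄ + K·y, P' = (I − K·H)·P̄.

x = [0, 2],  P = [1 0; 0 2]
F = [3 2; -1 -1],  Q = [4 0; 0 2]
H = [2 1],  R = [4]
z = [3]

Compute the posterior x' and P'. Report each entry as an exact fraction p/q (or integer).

x̄ = F·x = [4, -2]
P̄ = F·P·Fᵀ + Q = [21 -7; -7 5]
y = z − H·x̄ = [-3]
S = H·P̄·Hᵀ + R = [65]
K = P̄·Hᵀ·S⁻¹ = [7/13; -9/65]
x' = x̄ + K·y = [31/13, -103/65]
P' = (I − K·H)·P̄ = [28/13 -28/13; -28/13 244/65]

x' = [31/13, -103/65]
P' = [28/13 -28/13; -28/13 244/65]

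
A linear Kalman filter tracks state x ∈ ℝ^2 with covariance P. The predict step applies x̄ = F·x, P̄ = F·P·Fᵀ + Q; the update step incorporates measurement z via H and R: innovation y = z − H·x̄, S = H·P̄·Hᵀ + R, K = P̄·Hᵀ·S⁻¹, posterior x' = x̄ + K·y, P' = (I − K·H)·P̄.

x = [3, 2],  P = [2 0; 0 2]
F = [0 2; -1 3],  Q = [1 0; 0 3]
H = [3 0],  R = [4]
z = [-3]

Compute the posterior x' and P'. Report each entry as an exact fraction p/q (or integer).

x̄ = F·x = [4, 3]
P̄ = F·P·Fᵀ + Q = [9 12; 12 23]
y = z − H·x̄ = [-15]
S = H·P̄·Hᵀ + R = [85]
K = P̄·Hᵀ·S⁻¹ = [27/85; 36/85]
x' = x̄ + K·y = [-13/17, -57/17]
P' = (I − K·H)·P̄ = [36/85 48/85; 48/85 659/85]

x' = [-13/17, -57/17]
P' = [36/85 48/85; 48/85 659/85]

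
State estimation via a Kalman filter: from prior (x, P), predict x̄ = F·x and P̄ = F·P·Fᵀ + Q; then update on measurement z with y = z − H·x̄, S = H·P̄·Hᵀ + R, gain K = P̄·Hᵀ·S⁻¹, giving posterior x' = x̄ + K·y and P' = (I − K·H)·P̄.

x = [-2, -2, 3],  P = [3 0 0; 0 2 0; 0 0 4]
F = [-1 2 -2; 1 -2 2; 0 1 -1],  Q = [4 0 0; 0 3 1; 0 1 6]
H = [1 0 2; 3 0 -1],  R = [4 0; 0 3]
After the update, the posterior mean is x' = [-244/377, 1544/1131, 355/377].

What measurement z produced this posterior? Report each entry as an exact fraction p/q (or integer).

x̄ = F·x = [-8, 8, -5]
P̄ = F·P·Fᵀ + Q = [31 -27 12; -27 30 -11; 12 -11 12]
S = H·P̄·Hᵀ + R = [131 129; 129 222]
K = P̄·Hᵀ·S⁻¹ = [587/4147 1172/4147; -56/377 -259/1131; 1632/4147 -500/4147]
x' − x̄ = [2772/377, -7504/1131, 2240/377] = K·y
y = (KᵀK)⁻¹·Kᵀ·(x' − x̄) = [20, 16]
z = y + H·x̄ = [20, 16] + [-18, -19] = [2, -3]

z = [2, -3]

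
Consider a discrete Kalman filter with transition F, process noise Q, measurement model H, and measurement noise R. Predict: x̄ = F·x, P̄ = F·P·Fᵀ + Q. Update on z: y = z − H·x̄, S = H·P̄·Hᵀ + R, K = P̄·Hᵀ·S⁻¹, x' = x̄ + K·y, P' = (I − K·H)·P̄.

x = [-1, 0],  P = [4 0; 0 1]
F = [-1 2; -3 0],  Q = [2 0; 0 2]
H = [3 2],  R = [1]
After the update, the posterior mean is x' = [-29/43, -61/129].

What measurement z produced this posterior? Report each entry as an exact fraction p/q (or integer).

x̄ = F·x = [1, 3]
P̄ = F·P·Fᵀ + Q = [10 12; 12 38]
S = H·P̄·Hᵀ + R = [387]
K = P̄·Hᵀ·S⁻¹ = [6/43; 112/387]
x' − x̄ = [-72/43, -448/129] = K·y
y = (KᵀK)⁻¹·Kᵀ·(x' − x̄) = [-12]
z = y + H·x̄ = [-12] + [9] = [-3]

z = [-3]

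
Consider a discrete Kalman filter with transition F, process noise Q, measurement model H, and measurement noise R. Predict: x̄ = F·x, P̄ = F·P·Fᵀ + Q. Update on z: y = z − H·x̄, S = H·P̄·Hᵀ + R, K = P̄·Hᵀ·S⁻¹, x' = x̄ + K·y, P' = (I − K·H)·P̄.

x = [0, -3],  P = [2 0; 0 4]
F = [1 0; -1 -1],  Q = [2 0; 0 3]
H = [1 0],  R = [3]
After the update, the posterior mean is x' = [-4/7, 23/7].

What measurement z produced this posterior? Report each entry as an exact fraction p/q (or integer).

x̄ = F·x = [0, 3]
P̄ = F·P·Fᵀ + Q = [4 -2; -2 9]
S = H·P̄·Hᵀ + R = [7]
K = P̄·Hᵀ·S⁻¹ = [4/7; -2/7]
x' − x̄ = [-4/7, 2/7] = K·y
y = (KᵀK)⁻¹·Kᵀ·(x' − x̄) = [-1]
z = y + H·x̄ = [-1] + [0] = [-1]

z = [-1]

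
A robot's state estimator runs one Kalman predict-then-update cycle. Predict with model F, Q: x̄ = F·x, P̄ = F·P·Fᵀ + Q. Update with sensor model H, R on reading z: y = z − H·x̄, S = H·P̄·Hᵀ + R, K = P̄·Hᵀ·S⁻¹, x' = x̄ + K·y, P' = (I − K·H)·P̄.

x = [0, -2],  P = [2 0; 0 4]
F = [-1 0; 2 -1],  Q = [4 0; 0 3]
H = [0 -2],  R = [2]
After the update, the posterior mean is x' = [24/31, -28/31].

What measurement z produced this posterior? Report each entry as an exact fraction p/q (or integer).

x̄ = F·x = [0, 2]
P̄ = F·P·Fᵀ + Q = [6 -4; -4 15]
S = H·P̄·Hᵀ + R = [62]
K = P̄·Hᵀ·S⁻¹ = [4/31; -15/31]
x' − x̄ = [24/31, -90/31] = K·y
y = (KᵀK)⁻¹·Kᵀ·(x' − x̄) = [6]
z = y + H·x̄ = [6] + [-4] = [2]

z = [2]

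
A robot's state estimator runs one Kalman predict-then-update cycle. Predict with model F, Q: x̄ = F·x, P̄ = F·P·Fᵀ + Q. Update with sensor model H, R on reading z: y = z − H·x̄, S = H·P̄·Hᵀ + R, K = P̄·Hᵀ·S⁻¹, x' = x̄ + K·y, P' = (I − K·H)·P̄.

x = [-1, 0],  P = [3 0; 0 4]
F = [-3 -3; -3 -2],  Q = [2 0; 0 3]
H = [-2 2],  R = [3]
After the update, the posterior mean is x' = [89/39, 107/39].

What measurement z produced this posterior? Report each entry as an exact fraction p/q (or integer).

z = [1]

x̄ = F·x = [3, 3]
P̄ = F·P·Fᵀ + Q = [65 51; 51 46]
S = H·P̄·Hᵀ + R = [39]
K = P̄·Hᵀ·S⁻¹ = [-28/39; -10/39]
x' − x̄ = [-28/39, -10/39] = K·y
y = (KᵀK)⁻¹·Kᵀ·(x' − x̄) = [1]
z = y + H·x̄ = [1] + [0] = [1]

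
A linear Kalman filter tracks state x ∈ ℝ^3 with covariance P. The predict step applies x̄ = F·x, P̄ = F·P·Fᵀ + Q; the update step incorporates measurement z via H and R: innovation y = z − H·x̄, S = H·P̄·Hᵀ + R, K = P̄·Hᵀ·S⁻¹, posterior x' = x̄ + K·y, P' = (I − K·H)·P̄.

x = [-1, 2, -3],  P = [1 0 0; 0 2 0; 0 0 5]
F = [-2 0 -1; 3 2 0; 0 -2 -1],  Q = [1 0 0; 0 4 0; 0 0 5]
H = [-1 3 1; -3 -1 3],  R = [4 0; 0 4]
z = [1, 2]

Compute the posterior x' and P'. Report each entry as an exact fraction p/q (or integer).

x' = [8999/2784, 503/4872, 24601/6496]
P' = [9215/1392 -43/348 3015/464; -43/348 239/609 -101/812; 3015/464 -101/812 21979/3248]

x̄ = F·x = [5, 1, -1]
P̄ = F·P·Fᵀ + Q = [10 -6 5; -6 21 -8; 5 -8 18]
y = z − H·x̄ = [4, 21]
S = H·P̄·Hᵀ + R = [199 -25; -25 199]
K = P̄·Hᵀ·S⁻¹ = [-343/2784 -169/2784; 1433/4872 -481/4872; -169/6496 1513/6496]
x' = x̄ + K·y = [8999/2784, 503/4872, 24601/6496]
P' = (I − K·H)·P̄ = [9215/1392 -43/348 3015/464; -43/348 239/609 -101/812; 3015/464 -101/812 21979/3248]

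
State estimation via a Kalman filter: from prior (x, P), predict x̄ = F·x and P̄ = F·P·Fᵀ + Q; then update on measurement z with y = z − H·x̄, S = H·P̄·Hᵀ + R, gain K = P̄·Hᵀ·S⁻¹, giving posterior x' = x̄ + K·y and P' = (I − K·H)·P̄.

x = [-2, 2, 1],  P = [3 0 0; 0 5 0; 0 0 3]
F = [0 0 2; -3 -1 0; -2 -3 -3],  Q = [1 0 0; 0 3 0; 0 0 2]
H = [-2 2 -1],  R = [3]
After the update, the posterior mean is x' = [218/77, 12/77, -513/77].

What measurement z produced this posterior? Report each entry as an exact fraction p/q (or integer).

z = [1]

x̄ = F·x = [2, 4, -5]
P̄ = F·P·Fᵀ + Q = [13 0 -18; 0 35 33; -18 33 86]
S = H·P̄·Hᵀ + R = [77]
K = P̄·Hᵀ·S⁻¹ = [-8/77; 37/77; 16/77]
x' − x̄ = [64/77, -296/77, -128/77] = K·y
y = (KᵀK)⁻¹·Kᵀ·(x' − x̄) = [-8]
z = y + H·x̄ = [-8] + [9] = [1]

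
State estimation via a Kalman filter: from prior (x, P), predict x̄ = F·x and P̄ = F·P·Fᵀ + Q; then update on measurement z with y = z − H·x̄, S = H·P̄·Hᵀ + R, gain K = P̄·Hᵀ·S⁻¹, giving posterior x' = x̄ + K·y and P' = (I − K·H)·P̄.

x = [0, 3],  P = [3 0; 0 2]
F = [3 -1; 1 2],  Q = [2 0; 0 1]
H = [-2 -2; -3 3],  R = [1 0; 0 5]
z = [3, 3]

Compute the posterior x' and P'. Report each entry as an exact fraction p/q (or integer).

x̄ = F·x = [-3, 6]
P̄ = F·P·Fᵀ + Q = [31 5; 5 12]
y = z − H·x̄ = [9, -24]
S = H·P̄·Hᵀ + R = [213 114; 114 302]
K = P̄·Hᵀ·S⁻¹ = [-2142/8555 -1401/8555; -6331/25665 2783/17110]
x' = x̄ + K·y = [-11319/8555, -1059/8555]
P' = (I − K·H)·P̄ = [1703/8555 -632/8555; -632/8555 10123/51330]

x' = [-11319/8555, -1059/8555]
P' = [1703/8555 -632/8555; -632/8555 10123/51330]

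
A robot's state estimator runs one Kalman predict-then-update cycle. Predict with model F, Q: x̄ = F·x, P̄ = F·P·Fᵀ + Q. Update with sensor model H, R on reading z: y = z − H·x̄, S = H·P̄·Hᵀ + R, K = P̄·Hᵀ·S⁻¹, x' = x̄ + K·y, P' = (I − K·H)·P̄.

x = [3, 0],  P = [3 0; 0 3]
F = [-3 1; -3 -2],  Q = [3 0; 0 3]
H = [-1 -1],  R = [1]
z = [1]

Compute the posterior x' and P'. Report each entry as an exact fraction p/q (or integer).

x̄ = F·x = [-9, -9]
P̄ = F·P·Fᵀ + Q = [33 21; 21 42]
y = z − H·x̄ = [-17]
S = H·P̄·Hᵀ + R = [118]
K = P̄·Hᵀ·S⁻¹ = [-27/59; -63/118]
x' = x̄ + K·y = [-72/59, 9/118]
P' = (I − K·H)·P̄ = [489/59 -462/59; -462/59 987/118]

x' = [-72/59, 9/118]
P' = [489/59 -462/59; -462/59 987/118]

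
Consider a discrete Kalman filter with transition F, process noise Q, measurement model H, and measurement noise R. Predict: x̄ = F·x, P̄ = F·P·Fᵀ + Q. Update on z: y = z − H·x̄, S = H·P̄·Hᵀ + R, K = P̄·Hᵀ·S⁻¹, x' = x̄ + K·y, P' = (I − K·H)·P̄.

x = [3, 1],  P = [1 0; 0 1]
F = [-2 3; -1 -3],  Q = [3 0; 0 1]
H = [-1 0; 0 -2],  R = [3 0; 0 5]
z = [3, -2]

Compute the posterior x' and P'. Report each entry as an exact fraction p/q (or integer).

x' = [-19/5, 2/21]
P' = [12/5 -1/7; -1/7 160/147]

x̄ = F·x = [-3, -6]
P̄ = F·P·Fᵀ + Q = [16 -7; -7 11]
y = z − H·x̄ = [0, -14]
S = H·P̄·Hᵀ + R = [19 -14; -14 49]
K = P̄·Hᵀ·S⁻¹ = [-4/5 2/35; 1/21 -64/147]
x' = x̄ + K·y = [-19/5, 2/21]
P' = (I − K·H)·P̄ = [12/5 -1/7; -1/7 160/147]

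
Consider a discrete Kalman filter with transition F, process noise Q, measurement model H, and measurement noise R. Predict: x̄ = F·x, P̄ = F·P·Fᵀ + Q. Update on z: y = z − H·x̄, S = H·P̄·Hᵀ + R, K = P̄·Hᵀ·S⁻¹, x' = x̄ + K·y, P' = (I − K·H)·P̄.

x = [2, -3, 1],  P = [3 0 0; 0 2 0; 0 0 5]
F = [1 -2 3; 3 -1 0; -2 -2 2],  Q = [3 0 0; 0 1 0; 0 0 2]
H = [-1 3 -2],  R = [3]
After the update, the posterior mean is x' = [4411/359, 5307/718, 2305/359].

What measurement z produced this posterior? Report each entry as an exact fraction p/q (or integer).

z = [-3]

x̄ = F·x = [11, 9, 4]
P̄ = F·P·Fᵀ + Q = [59 13 32; 13 30 -14; 32 -14 42]
S = H·P̄·Hᵀ + R = [718]
K = P̄·Hᵀ·S⁻¹ = [-42/359; 105/718; -79/359]
x' − x̄ = [462/359, -1155/718, 869/359] = K·y
y = (KᵀK)⁻¹·Kᵀ·(x' − x̄) = [-11]
z = y + H·x̄ = [-11] + [8] = [-3]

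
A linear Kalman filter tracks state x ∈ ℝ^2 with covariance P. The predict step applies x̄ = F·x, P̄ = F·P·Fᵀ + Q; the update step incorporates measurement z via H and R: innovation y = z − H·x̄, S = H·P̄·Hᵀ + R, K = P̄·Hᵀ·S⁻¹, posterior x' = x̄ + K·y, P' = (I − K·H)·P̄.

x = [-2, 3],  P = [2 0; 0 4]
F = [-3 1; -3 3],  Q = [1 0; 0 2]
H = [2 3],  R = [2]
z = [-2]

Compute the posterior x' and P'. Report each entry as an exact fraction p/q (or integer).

x̄ = F·x = [9, 15]
P̄ = F·P·Fᵀ + Q = [23 30; 30 56]
y = z − H·x̄ = [-65]
S = H·P̄·Hᵀ + R = [958]
K = P̄·Hᵀ·S⁻¹ = [68/479; 114/479]
x' = x̄ + K·y = [-109/479, -225/479]
P' = (I − K·H)·P̄ = [1769/479 -1134/479; -1134/479 832/479]

x' = [-109/479, -225/479]
P' = [1769/479 -1134/479; -1134/479 832/479]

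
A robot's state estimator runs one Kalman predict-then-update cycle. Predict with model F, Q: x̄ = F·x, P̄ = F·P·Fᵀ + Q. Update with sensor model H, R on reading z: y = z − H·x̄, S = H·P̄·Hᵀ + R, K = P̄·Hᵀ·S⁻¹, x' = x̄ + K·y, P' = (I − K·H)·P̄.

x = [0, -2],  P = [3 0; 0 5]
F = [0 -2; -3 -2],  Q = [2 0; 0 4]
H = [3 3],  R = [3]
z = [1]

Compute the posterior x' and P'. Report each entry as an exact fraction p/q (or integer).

x̄ = F·x = [4, 4]
P̄ = F·P·Fᵀ + Q = [22 20; 20 51]
y = z − H·x̄ = [-23]
S = H·P̄·Hᵀ + R = [1020]
K = P̄·Hᵀ·S⁻¹ = [21/170; 71/340]
x' = x̄ + K·y = [197/170, -273/340]
P' = (I − K·H)·P̄ = [547/85 -1073/170; -1073/170 2217/340]

x' = [197/170, -273/340]
P' = [547/85 -1073/170; -1073/170 2217/340]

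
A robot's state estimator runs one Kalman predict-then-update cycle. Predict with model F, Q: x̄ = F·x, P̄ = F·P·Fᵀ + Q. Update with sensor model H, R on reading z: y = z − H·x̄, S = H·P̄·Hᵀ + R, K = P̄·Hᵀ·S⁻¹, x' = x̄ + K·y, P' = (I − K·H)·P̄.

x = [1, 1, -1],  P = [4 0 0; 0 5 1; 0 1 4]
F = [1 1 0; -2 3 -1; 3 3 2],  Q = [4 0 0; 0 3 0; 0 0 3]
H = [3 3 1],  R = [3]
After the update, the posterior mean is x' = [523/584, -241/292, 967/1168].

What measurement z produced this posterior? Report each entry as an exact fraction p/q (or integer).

z = [1]

x̄ = F·x = [2, 2, 4]
P̄ = F·P·Fᵀ + Q = [13 6 29; 6 62 16; 29 16 112]
S = H·P̄·Hᵀ + R = [1168]
K = P̄·Hᵀ·S⁻¹ = [43/584; 55/292; 247/1168]
x' − x̄ = [-645/584, -825/292, -3705/1168] = K·y
y = (KᵀK)⁻¹·Kᵀ·(x' − x̄) = [-15]
z = y + H·x̄ = [-15] + [16] = [1]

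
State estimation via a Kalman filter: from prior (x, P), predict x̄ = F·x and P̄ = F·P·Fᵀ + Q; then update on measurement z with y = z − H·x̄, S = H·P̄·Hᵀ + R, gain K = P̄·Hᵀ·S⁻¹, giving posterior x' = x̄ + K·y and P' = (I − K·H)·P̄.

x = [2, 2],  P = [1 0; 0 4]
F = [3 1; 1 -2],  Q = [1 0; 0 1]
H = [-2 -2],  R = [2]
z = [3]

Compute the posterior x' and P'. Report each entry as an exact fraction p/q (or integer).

x̄ = F·x = [8, -2]
P̄ = F·P·Fᵀ + Q = [14 -5; -5 18]
y = z − H·x̄ = [15]
S = H·P̄·Hᵀ + R = [90]
K = P̄·Hᵀ·S⁻¹ = [-1/5; -13/45]
x' = x̄ + K·y = [5, -19/3]
P' = (I − K·H)·P̄ = [52/5 -51/5; -51/5 472/45]

x' = [5, -19/3]
P' = [52/5 -51/5; -51/5 472/45]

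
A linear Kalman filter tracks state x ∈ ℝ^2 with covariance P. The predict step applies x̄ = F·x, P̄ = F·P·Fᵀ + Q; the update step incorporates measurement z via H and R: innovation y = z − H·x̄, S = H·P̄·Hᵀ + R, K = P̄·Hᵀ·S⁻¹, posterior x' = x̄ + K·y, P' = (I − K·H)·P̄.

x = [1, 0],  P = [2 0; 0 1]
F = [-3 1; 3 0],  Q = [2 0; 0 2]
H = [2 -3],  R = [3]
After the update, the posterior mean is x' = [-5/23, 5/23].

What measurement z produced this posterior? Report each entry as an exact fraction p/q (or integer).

x̄ = F·x = [-3, 3]
P̄ = F·P·Fᵀ + Q = [21 -18; -18 20]
S = H·P̄·Hᵀ + R = [483]
K = P̄·Hᵀ·S⁻¹ = [32/161; -32/161]
x' − x̄ = [64/23, -64/23] = K·y
y = (KᵀK)⁻¹·Kᵀ·(x' − x̄) = [14]
z = y + H·x̄ = [14] + [-15] = [-1]

z = [-1]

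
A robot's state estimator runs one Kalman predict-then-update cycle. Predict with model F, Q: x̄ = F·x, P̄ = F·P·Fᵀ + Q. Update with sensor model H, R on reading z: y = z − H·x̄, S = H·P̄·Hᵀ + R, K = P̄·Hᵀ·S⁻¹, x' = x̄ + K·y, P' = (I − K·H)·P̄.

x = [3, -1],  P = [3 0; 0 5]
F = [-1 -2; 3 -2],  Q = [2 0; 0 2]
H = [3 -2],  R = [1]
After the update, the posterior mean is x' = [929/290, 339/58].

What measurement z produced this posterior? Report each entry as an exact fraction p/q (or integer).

z = [-2]

x̄ = F·x = [-1, 11]
P̄ = F·P·Fᵀ + Q = [25 11; 11 49]
S = H·P̄·Hᵀ + R = [290]
K = P̄·Hᵀ·S⁻¹ = [53/290; -13/58]
x' − x̄ = [1219/290, -299/58] = K·y
y = (KᵀK)⁻¹·Kᵀ·(x' − x̄) = [23]
z = y + H·x̄ = [23] + [-25] = [-2]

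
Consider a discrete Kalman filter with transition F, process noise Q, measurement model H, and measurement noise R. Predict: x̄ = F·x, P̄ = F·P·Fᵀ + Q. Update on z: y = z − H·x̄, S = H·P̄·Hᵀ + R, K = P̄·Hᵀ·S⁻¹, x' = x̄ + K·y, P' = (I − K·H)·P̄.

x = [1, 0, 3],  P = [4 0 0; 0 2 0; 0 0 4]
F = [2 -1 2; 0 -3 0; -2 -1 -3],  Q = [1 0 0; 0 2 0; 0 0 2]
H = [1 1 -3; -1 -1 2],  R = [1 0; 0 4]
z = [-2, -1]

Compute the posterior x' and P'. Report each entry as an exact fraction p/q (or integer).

x' = [1215/6203, 13846/6203, 8535/6203]
P' = [16144/6203 9944/6203 8798/6203; 9944/6203 73356/6203 29266/6203; 8798/6203 29266/6203 13864/6203]

x̄ = F·x = [8, 0, -11]
P̄ = F·P·Fᵀ + Q = [35 6 -38; 6 20 6; -38 6 56]
y = z − H·x̄ = [-43, 29]
S = H·P̄·Hᵀ + R = [764 -563; -563 423]
K = P̄·Hᵀ·S⁻¹ = [-306/6203 -2123/6203; -4498/6203 -6192/6203; -3528/6203 -2584/6203]
x' = x̄ + K·y = [1215/6203, 13846/6203, 8535/6203]
P' = (I − K·H)·P̄ = [16144/6203 9944/6203 8798/6203; 9944/6203 73356/6203 29266/6203; 8798/6203 29266/6203 13864/6203]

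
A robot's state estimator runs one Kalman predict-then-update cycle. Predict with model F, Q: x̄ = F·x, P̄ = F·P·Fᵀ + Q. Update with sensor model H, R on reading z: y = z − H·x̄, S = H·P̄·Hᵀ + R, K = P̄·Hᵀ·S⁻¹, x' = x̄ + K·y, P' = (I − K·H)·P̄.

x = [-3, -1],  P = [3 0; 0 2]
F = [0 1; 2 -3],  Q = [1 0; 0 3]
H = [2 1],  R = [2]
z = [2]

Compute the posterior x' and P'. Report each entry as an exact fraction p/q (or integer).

x̄ = F·x = [-1, -3]
P̄ = F·P·Fᵀ + Q = [3 -6; -6 33]
y = z − H·x̄ = [7]
S = H·P̄·Hᵀ + R = [23]
K = P̄·Hᵀ·S⁻¹ = [0; 21/23]
x' = x̄ + K·y = [-1, 78/23]
P' = (I − K·H)·P̄ = [3 -6; -6 318/23]

x' = [-1, 78/23]
P' = [3 -6; -6 318/23]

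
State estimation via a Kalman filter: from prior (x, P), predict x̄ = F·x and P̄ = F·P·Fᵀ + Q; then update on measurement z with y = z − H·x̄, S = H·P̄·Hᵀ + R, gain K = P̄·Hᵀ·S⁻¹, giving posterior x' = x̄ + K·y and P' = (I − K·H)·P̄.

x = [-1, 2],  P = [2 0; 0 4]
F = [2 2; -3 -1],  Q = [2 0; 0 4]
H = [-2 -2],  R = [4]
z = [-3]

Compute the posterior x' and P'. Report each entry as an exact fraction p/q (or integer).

x' = [17/13, 4/13]
P' = [302/13 -296/13; -296/13 302/13]

x̄ = F·x = [2, 1]
P̄ = F·P·Fᵀ + Q = [26 -20; -20 26]
y = z − H·x̄ = [3]
S = H·P̄·Hᵀ + R = [52]
K = P̄·Hᵀ·S⁻¹ = [-3/13; -3/13]
x' = x̄ + K·y = [17/13, 4/13]
P' = (I − K·H)·P̄ = [302/13 -296/13; -296/13 302/13]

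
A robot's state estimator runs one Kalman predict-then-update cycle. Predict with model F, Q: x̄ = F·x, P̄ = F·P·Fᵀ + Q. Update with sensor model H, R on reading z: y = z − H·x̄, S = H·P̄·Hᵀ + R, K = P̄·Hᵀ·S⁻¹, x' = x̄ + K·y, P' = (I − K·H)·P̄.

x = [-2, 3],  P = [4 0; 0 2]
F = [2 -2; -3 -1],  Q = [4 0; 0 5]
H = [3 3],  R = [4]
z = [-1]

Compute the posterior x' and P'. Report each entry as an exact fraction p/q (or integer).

x' = [-2350/283, 2229/283]
P' = [7348/283 -7316/283; -7316/283 7408/283]

x̄ = F·x = [-10, 3]
P̄ = F·P·Fᵀ + Q = [28 -20; -20 43]
y = z − H·x̄ = [20]
S = H·P̄·Hᵀ + R = [283]
K = P̄·Hᵀ·S⁻¹ = [24/283; 69/283]
x' = x̄ + K·y = [-2350/283, 2229/283]
P' = (I − K·H)·P̄ = [7348/283 -7316/283; -7316/283 7408/283]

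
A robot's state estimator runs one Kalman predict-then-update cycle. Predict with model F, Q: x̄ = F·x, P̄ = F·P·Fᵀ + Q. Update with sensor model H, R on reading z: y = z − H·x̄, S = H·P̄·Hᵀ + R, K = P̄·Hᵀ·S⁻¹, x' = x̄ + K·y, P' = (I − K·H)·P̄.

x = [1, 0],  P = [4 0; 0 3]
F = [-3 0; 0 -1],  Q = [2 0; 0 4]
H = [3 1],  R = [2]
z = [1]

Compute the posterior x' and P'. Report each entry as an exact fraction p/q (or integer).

x̄ = F·x = [-3, 0]
P̄ = F·P·Fᵀ + Q = [38 0; 0 7]
y = z − H·x̄ = [10]
S = H·P̄·Hᵀ + R = [351]
K = P̄·Hᵀ·S⁻¹ = [38/117; 7/351]
x' = x̄ + K·y = [29/117, 70/351]
P' = (I − K·H)·P̄ = [38/39 -266/117; -266/117 2408/351]

x' = [29/117, 70/351]
P' = [38/39 -266/117; -266/117 2408/351]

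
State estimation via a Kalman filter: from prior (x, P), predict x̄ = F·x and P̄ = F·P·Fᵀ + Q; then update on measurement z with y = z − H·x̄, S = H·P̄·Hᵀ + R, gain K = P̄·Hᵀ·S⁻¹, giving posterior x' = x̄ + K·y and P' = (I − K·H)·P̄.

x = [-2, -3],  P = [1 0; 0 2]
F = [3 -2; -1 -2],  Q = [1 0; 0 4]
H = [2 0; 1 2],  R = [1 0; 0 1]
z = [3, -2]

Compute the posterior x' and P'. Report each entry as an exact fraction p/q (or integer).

x' = [220/167, -1692/1169]
P' = [122/501 -59/501; -59/501 1058/3507]

x̄ = F·x = [0, 8]
P̄ = F·P·Fᵀ + Q = [18 5; 5 13]
y = z − H·x̄ = [3, -18]
S = H·P̄·Hᵀ + R = [73 56; 56 91]
K = P̄·Hᵀ·S⁻¹ = [244/501 4/501; -118/501 1703/3507]
x' = x̄ + K·y = [220/167, -1692/1169]
P' = (I − K·H)·P̄ = [122/501 -59/501; -59/501 1058/3507]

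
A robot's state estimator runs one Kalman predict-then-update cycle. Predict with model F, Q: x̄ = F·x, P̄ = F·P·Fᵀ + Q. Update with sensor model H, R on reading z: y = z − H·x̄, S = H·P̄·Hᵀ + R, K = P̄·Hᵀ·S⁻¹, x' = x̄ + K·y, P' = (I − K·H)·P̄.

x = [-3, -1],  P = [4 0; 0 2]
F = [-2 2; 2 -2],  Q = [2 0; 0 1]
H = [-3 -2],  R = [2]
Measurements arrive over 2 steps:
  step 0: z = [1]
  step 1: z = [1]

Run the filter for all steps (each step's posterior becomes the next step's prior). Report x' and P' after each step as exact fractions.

step 0: x' = [7/8, -41/24], P' = [29/4 -41/4; -41/4 179/12]
step 1: x' = [-809/584, 909/584], P' = [1801/146 -2569/146; -2569/146 3727/146]

step 0: x̄ = F·x = [4, -4]
step 0: P̄ = F·P·Fᵀ + Q = [26 -24; -24 25]
step 0: y = z − H·x̄ = [5]
step 0: S = H·P̄·Hᵀ + R = [48]
step 0: K = P̄·Hᵀ·S⁻¹ = [-5/8; 11/24]
step 0: x' = x̄ + K·y = [7/8, -41/24]
step 0: P' = (I − K·H)·P̄ = [29/4 -41/4; -41/4 179/12]
step 1: x̄ = F·x = [-31/6, 31/6]
step 1: P̄ = F·P·Fᵀ + Q = [518/3 -512/3; -512/3 515/3]
step 1: y = z − H·x̄ = [-25/6]
step 1: S = H·P̄·Hᵀ + R = [584/3]
step 1: K = P̄·Hᵀ·S⁻¹ = [-265/292; 253/292]
step 1: x' = x̄ + K·y = [-809/584, 909/584]
step 1: P' = (I − K·H)·P̄ = [1801/146 -2569/146; -2569/146 3727/146]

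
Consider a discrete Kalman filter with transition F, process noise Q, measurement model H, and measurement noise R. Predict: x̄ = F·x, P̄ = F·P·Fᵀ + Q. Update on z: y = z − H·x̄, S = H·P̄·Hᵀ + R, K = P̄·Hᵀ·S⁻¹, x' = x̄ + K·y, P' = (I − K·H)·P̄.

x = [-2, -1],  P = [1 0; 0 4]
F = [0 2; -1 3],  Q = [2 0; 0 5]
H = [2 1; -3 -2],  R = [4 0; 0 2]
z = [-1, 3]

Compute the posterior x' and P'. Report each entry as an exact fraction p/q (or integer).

x̄ = F·x = [-2, -1]
P̄ = F·P·Fᵀ + Q = [18 24; 24 42]
y = z − H·x̄ = [4, -5]
S = H·P̄·Hᵀ + R = [214 -360; -360 620]
K = P̄·Hᵀ·S⁻¹ = [12/77 -57/770; -9/77 -123/385]
x' = x̄ + K·y = [-155/154, 10/77]
P' = (I − K·H)·P̄ = [423/385 -606/385; -606/385 1032/385]

x' = [-155/154, 10/77]
P' = [423/385 -606/385; -606/385 1032/385]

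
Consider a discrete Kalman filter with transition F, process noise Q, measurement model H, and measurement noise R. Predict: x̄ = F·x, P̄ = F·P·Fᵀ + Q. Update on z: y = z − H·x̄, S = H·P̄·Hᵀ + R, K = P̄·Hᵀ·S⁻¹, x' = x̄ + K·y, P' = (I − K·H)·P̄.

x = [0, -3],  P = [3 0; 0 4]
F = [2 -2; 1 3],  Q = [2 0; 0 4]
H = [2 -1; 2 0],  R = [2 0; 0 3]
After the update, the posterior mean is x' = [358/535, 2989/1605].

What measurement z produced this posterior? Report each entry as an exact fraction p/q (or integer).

x̄ = F·x = [6, -9]
P̄ = F·P·Fᵀ + Q = [30 -18; -18 43]
S = H·P̄·Hᵀ + R = [237 156; 156 123]
K = P̄·Hᵀ·S⁻¹ = [26/535 228/535; -1367/1605 1264/1605]
x' − x̄ = [-2852/535, 17434/1605] = K·y
y = (KᵀK)⁻¹·Kᵀ·(x' − x̄) = [-22, -10]
z = y + H·x̄ = [-22, -10] + [21, 12] = [-1, 2]

z = [-1, 2]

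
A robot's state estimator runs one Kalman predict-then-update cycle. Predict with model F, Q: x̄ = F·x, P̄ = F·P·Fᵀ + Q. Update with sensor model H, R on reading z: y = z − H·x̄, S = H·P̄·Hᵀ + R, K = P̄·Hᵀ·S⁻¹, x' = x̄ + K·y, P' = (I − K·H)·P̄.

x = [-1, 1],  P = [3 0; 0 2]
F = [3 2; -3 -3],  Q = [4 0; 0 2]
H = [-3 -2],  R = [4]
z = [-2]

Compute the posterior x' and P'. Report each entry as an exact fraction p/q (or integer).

x' = [8/5, -23/15]
P' = [468/25 -676/25; -676/25 2996/75]

x̄ = F·x = [-1, 0]
P̄ = F·P·Fᵀ + Q = [39 -39; -39 47]
y = z − H·x̄ = [-5]
S = H·P̄·Hᵀ + R = [75]
K = P̄·Hᵀ·S⁻¹ = [-13/25; 23/75]
x' = x̄ + K·y = [8/5, -23/15]
P' = (I − K·H)·P̄ = [468/25 -676/25; -676/25 2996/75]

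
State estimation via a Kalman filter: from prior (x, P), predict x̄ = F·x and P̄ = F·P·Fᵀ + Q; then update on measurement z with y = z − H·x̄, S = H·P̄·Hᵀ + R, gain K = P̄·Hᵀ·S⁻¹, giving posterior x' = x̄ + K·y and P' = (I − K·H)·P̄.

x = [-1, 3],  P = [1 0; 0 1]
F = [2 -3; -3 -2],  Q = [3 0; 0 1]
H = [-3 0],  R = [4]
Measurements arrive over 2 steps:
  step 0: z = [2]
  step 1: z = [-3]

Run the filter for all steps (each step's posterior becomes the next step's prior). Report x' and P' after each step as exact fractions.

step 0: x̄ = F·x = [-11, -3]
step 0: P̄ = F·P·Fᵀ + Q = [16 0; 0 14]
step 0: y = z − H·x̄ = [-31]
step 0: S = H·P̄·Hᵀ + R = [148]
step 0: K = P̄·Hᵀ·S⁻¹ = [-12/37; 0]
step 0: x' = x̄ + K·y = [-35/37, -3]
step 0: P' = (I − K·H)·P̄ = [16/37 0; 0 14]
step 1: x̄ = F·x = [263/37, 327/37]
step 1: P̄ = F·P·Fᵀ + Q = [4837/37 3012/37; 3012/37 2253/37]
step 1: y = z − H·x̄ = [678/37]
step 1: S = H·P̄·Hᵀ + R = [43681/37]
step 1: K = P̄·Hᵀ·S⁻¹ = [-14511/43681; -9036/43681]
step 1: x' = x̄ + K·y = [44585/43681, 220467/43681]
step 1: P' = (I − K·H)·P̄ = [19348/43681 12048/43681; 12048/43681 453081/43681]

step 0: x' = [-35/37, -3], P' = [16/37 0; 0 14]
step 1: x' = [44585/43681, 220467/43681], P' = [19348/43681 12048/43681; 12048/43681 453081/43681]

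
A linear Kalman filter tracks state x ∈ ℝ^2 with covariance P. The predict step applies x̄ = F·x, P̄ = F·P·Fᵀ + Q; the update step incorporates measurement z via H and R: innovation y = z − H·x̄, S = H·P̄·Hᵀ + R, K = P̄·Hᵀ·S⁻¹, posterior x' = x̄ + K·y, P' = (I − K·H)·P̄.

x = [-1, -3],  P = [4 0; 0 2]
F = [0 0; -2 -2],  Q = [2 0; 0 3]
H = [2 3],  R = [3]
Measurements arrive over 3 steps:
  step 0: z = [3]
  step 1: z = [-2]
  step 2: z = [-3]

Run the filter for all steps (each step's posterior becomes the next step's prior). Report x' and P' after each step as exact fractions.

step 0: x̄ = F·x = [0, 8]
step 0: P̄ = F·P·Fᵀ + Q = [2 0; 0 27]
step 0: y = z − H·x̄ = [-21]
step 0: S = H·P̄·Hᵀ + R = [254]
step 0: K = P̄·Hᵀ·S⁻¹ = [2/127; 81/254]
step 0: x' = x̄ + K·y = [-42/127, 331/254]
step 0: P' = (I − K·H)·P̄ = [246/127 -162/127; -162/127 297/254]
step 1: x̄ = F·x = [0, -247/127]
step 1: P̄ = F·P·Fᵀ + Q = [2 0; 0 663/127]
step 1: y = z − H·x̄ = [487/127]
step 1: S = H·P̄·Hᵀ + R = [7364/127]
step 1: K = P̄·Hᵀ·S⁻¹ = [127/1841; 1989/7364]
step 1: x' = x̄ + K·y = [487/1841, -6695/7364]
step 1: P' = (I − K·H)·P̄ = [3174/1841 -1989/1841; -1989/1841 7293/7364]
step 2: x̄ = F·x = [0, 4747/3682]
step 2: P̄ = F·P·Fᵀ + Q = [2 0; 0 9600/1841]
step 2: y = z − H·x̄ = [-25287/3682]
step 2: S = H·P̄·Hᵀ + R = [106651/1841]
step 2: K = P̄·Hᵀ·S⁻¹ = [7364/106651; 28800/106651]
step 2: x' = x̄ + K·y = [-50574/106651, -120583/213302]
step 2: P' = (I − K·H)·P̄ = [183846/106651 -115200/106651; -115200/106651 105600/106651]

step 0: x' = [-42/127, 331/254], P' = [246/127 -162/127; -162/127 297/254]
step 1: x' = [487/1841, -6695/7364], P' = [3174/1841 -1989/1841; -1989/1841 7293/7364]
step 2: x' = [-50574/106651, -120583/213302], P' = [183846/106651 -115200/106651; -115200/106651 105600/106651]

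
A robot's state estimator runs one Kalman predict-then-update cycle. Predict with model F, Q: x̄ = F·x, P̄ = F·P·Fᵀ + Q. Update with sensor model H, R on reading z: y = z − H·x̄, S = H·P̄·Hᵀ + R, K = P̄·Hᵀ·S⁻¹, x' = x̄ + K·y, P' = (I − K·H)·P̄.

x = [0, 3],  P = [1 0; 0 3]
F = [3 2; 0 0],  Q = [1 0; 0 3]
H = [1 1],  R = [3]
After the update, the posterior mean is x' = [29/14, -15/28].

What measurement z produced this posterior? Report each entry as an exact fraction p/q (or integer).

x̄ = F·x = [6, 0]
P̄ = F·P·Fᵀ + Q = [22 0; 0 3]
S = H·P̄·Hᵀ + R = [28]
K = P̄·Hᵀ·S⁻¹ = [11/14; 3/28]
x' − x̄ = [-55/14, -15/28] = K·y
y = (KᵀK)⁻¹·Kᵀ·(x' − x̄) = [-5]
z = y + H·x̄ = [-5] + [6] = [1]

z = [1]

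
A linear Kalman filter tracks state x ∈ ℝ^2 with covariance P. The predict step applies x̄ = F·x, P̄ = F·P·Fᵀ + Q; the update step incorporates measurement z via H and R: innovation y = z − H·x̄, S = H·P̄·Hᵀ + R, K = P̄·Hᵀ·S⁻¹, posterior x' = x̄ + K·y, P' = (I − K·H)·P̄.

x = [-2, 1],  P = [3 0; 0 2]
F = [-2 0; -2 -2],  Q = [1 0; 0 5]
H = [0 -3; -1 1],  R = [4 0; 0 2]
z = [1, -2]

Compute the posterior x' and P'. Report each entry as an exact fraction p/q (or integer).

x̄ = F·x = [4, 2]
P̄ = F·P·Fᵀ + Q = [13 12; 12 25]
y = z − H·x̄ = [7, 0]
S = H·P̄·Hᵀ + R = [229 -39; -39 16]
K = P̄·Hᵀ·S⁻¹ = [-615/2143 -1633/2143; -693/2143 52/2143]
x' = x̄ + K·y = [4267/2143, -565/2143]
P' = (I − K·H)·P̄ = [4086/2143 820/2143; 820/2143 924/2143]

x' = [4267/2143, -565/2143]
P' = [4086/2143 820/2143; 820/2143 924/2143]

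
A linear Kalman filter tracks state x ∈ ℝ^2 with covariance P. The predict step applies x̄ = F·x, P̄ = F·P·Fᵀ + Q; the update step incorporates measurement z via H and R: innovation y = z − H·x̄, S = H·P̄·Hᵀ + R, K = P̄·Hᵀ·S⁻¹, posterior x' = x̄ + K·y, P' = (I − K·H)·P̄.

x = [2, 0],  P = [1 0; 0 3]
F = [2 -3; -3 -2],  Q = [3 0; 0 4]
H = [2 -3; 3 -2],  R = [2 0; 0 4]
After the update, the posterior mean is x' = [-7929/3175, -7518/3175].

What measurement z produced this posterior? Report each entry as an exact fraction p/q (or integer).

x̄ = F·x = [4, -6]
P̄ = F·P·Fᵀ + Q = [34 12; 12 25]
S = H·P̄·Hᵀ + R = [219 198; 198 266]
K = P̄·Hᵀ·S⁻¹ = [-3466/9525 1791/3175; -1799/3175 1172/3175]
x' − x̄ = [-20629/3175, 11532/3175] = K·y
y = (KᵀK)⁻¹·Kᵀ·(x' − x̄) = [-24, -27]
z = y + H·x̄ = [-24, -27] + [26, 24] = [2, -3]

z = [2, -3]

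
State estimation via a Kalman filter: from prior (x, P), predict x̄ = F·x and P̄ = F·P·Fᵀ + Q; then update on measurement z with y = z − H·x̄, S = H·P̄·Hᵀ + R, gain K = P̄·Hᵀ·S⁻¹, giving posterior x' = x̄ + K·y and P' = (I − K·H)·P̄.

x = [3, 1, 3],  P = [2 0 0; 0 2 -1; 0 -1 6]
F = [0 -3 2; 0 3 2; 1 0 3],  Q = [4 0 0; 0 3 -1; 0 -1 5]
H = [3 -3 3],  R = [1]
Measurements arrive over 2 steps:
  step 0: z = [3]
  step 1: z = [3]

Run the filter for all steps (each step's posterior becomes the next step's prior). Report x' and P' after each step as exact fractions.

step 0: x' = [444/1603, 14472/1603, 15636/1603], P' = [8293/1603 10491/1603 2295/1603; 10491/1603 52890/1603 42398/1603; 2295/1603 42398/1603 40183/1603]
step 1: x' = [20238513/5923351, 89504511/5923351, 75148266/5923351], P' = [49148063/5923351 116334829/5923351 67469055/5923351; 116334829/5923351 580941784/5923351 463798490/5923351; 67469055/5923351 463798490/5923351 395896653/5923351]

step 0: x̄ = F·x = [3, 9, 12]
step 0: P̄ = F·P·Fᵀ + Q = [58 6 45; 6 33 26; 45 26 61]
step 0: y = z − H·x̄ = [-15]
step 0: S = H·P̄·Hᵀ + R = [1603]
step 0: K = P̄·Hᵀ·S⁻¹ = [291/1603; -3/1603; 240/1603]
step 0: x' = x̄ + K·y = [444/1603, 14472/1603, 15636/1603]
step 0: P' = (I − K·H)·P̄ = [8293/1603 10491/1603 2295/1603; 10491/1603 52890/1603 42398/1603; 2295/1603 42398/1603 40183/1603]
step 1: x̄ = F·x = [-12144/1603, 74688/1603, 47352/1603]
step 1: P̄ = F·P·Fᵀ + Q = [134378/1603 -315278/1603 -167367/1603; -315278/1603 1150327/1603 657140/1603; -167367/1603 657140/1603 391725/1603]
step 1: y = z − H·x̄ = [17607/229]
step 1: S = H·P̄·Hᵀ + R = [846193/229]
step 1: K = P̄·Hᵀ·S⁻¹ = [120981/846193; -346485/846193; -185478/846193]
step 1: x' = x̄ + K·y = [20238513/5923351, 89504511/5923351, 75148266/5923351]
step 1: P' = (I − K·H)·P̄ = [49148063/5923351 116334829/5923351 67469055/5923351; 116334829/5923351 580941784/5923351 463798490/5923351; 67469055/5923351 463798490/5923351 395896653/5923351]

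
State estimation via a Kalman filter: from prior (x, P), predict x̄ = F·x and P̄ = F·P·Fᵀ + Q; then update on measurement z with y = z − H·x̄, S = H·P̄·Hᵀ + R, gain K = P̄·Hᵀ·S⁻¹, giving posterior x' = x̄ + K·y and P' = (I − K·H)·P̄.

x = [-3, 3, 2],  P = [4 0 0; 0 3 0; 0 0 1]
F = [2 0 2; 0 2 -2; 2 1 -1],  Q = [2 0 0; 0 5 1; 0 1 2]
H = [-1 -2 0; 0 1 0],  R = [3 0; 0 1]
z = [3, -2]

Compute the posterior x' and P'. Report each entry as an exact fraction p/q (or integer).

x̄ = F·x = [-2, 2, -5]
P̄ = F·P·Fᵀ + Q = [22 -4 14; -4 21 9; 14 9 22]
y = z − H·x̄ = [5, -4]
S = H·P̄·Hᵀ + R = [93 -38; -38 22]
K = P̄·Hᵀ·S⁻¹ = [-230/301 -452/301; -19/301 509/602; -181/301 -379/602]
x' = x̄ + K·y = [8/43, -73/43, -236/43]
P' = (I − K·H)·P̄ = [1594/301 -452/301 922/301; -452/301 509/602 -379/602; 922/301 -379/602 5071/602]

x' = [8/43, -73/43, -236/43]
P' = [1594/301 -452/301 922/301; -452/301 509/602 -379/602; 922/301 -379/602 5071/602]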